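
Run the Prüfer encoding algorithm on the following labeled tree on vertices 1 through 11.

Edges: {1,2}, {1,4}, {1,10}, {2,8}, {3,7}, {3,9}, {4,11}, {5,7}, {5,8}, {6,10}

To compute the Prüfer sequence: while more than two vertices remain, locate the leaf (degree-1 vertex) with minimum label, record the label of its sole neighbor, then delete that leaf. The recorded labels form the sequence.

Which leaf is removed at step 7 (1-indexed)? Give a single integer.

Step 1: current leaves = {6,9,11}. Remove leaf 6 (neighbor: 10).
Step 2: current leaves = {9,10,11}. Remove leaf 9 (neighbor: 3).
Step 3: current leaves = {3,10,11}. Remove leaf 3 (neighbor: 7).
Step 4: current leaves = {7,10,11}. Remove leaf 7 (neighbor: 5).
Step 5: current leaves = {5,10,11}. Remove leaf 5 (neighbor: 8).
Step 6: current leaves = {8,10,11}. Remove leaf 8 (neighbor: 2).
Step 7: current leaves = {2,10,11}. Remove leaf 2 (neighbor: 1).

Answer: 2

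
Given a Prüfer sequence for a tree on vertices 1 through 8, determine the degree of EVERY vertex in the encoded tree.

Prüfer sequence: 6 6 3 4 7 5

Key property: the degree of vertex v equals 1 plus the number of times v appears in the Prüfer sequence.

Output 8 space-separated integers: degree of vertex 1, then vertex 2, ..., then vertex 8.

Answer: 1 1 2 2 2 3 2 1

Derivation:
p_1 = 6: count[6] becomes 1
p_2 = 6: count[6] becomes 2
p_3 = 3: count[3] becomes 1
p_4 = 4: count[4] becomes 1
p_5 = 7: count[7] becomes 1
p_6 = 5: count[5] becomes 1
Degrees (1 + count): deg[1]=1+0=1, deg[2]=1+0=1, deg[3]=1+1=2, deg[4]=1+1=2, deg[5]=1+1=2, deg[6]=1+2=3, deg[7]=1+1=2, deg[8]=1+0=1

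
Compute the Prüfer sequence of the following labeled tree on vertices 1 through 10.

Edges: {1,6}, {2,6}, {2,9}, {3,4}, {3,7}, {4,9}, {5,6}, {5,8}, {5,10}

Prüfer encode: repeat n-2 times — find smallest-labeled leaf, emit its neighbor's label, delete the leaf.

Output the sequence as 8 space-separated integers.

Answer: 6 3 4 9 5 2 6 5

Derivation:
Step 1: leaves = {1,7,8,10}. Remove smallest leaf 1, emit neighbor 6.
Step 2: leaves = {7,8,10}. Remove smallest leaf 7, emit neighbor 3.
Step 3: leaves = {3,8,10}. Remove smallest leaf 3, emit neighbor 4.
Step 4: leaves = {4,8,10}. Remove smallest leaf 4, emit neighbor 9.
Step 5: leaves = {8,9,10}. Remove smallest leaf 8, emit neighbor 5.
Step 6: leaves = {9,10}. Remove smallest leaf 9, emit neighbor 2.
Step 7: leaves = {2,10}. Remove smallest leaf 2, emit neighbor 6.
Step 8: leaves = {6,10}. Remove smallest leaf 6, emit neighbor 5.
Done: 2 vertices remain (5, 10). Sequence = [6 3 4 9 5 2 6 5]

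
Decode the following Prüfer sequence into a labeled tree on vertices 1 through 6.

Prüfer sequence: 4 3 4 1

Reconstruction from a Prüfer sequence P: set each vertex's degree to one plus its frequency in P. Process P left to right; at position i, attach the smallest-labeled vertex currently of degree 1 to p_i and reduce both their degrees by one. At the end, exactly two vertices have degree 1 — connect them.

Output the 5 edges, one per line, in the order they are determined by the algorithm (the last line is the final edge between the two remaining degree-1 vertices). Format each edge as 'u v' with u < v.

Answer: 2 4
3 5
3 4
1 4
1 6

Derivation:
Initial degrees: {1:2, 2:1, 3:2, 4:3, 5:1, 6:1}
Step 1: smallest deg-1 vertex = 2, p_1 = 4. Add edge {2,4}. Now deg[2]=0, deg[4]=2.
Step 2: smallest deg-1 vertex = 5, p_2 = 3. Add edge {3,5}. Now deg[5]=0, deg[3]=1.
Step 3: smallest deg-1 vertex = 3, p_3 = 4. Add edge {3,4}. Now deg[3]=0, deg[4]=1.
Step 4: smallest deg-1 vertex = 4, p_4 = 1. Add edge {1,4}. Now deg[4]=0, deg[1]=1.
Final: two remaining deg-1 vertices are 1, 6. Add edge {1,6}.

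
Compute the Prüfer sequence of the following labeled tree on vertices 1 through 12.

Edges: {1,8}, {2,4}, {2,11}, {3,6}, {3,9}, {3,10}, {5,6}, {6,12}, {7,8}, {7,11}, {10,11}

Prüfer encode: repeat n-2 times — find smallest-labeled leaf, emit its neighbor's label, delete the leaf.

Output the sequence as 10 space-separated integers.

Step 1: leaves = {1,4,5,9,12}. Remove smallest leaf 1, emit neighbor 8.
Step 2: leaves = {4,5,8,9,12}. Remove smallest leaf 4, emit neighbor 2.
Step 3: leaves = {2,5,8,9,12}. Remove smallest leaf 2, emit neighbor 11.
Step 4: leaves = {5,8,9,12}. Remove smallest leaf 5, emit neighbor 6.
Step 5: leaves = {8,9,12}. Remove smallest leaf 8, emit neighbor 7.
Step 6: leaves = {7,9,12}. Remove smallest leaf 7, emit neighbor 11.
Step 7: leaves = {9,11,12}. Remove smallest leaf 9, emit neighbor 3.
Step 8: leaves = {11,12}. Remove smallest leaf 11, emit neighbor 10.
Step 9: leaves = {10,12}. Remove smallest leaf 10, emit neighbor 3.
Step 10: leaves = {3,12}. Remove smallest leaf 3, emit neighbor 6.
Done: 2 vertices remain (6, 12). Sequence = [8 2 11 6 7 11 3 10 3 6]

Answer: 8 2 11 6 7 11 3 10 3 6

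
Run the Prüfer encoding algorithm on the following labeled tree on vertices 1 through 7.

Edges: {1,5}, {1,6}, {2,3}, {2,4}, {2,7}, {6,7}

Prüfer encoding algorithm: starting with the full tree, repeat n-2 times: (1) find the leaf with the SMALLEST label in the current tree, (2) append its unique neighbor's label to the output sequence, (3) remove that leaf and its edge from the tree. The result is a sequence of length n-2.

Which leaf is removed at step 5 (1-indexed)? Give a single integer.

Answer: 1

Derivation:
Step 1: current leaves = {3,4,5}. Remove leaf 3 (neighbor: 2).
Step 2: current leaves = {4,5}. Remove leaf 4 (neighbor: 2).
Step 3: current leaves = {2,5}. Remove leaf 2 (neighbor: 7).
Step 4: current leaves = {5,7}. Remove leaf 5 (neighbor: 1).
Step 5: current leaves = {1,7}. Remove leaf 1 (neighbor: 6).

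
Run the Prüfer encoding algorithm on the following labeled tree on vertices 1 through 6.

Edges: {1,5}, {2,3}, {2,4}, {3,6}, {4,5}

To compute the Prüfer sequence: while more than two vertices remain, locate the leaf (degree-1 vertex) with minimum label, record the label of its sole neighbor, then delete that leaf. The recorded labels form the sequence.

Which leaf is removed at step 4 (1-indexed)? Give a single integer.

Answer: 2

Derivation:
Step 1: current leaves = {1,6}. Remove leaf 1 (neighbor: 5).
Step 2: current leaves = {5,6}. Remove leaf 5 (neighbor: 4).
Step 3: current leaves = {4,6}. Remove leaf 4 (neighbor: 2).
Step 4: current leaves = {2,6}. Remove leaf 2 (neighbor: 3).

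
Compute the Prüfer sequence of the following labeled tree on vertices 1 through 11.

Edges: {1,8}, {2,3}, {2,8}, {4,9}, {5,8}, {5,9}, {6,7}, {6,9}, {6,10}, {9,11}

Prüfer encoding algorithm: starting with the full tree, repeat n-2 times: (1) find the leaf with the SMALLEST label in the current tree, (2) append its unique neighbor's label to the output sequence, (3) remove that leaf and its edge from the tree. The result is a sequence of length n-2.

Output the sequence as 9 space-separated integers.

Answer: 8 2 8 9 6 5 9 6 9

Derivation:
Step 1: leaves = {1,3,4,7,10,11}. Remove smallest leaf 1, emit neighbor 8.
Step 2: leaves = {3,4,7,10,11}. Remove smallest leaf 3, emit neighbor 2.
Step 3: leaves = {2,4,7,10,11}. Remove smallest leaf 2, emit neighbor 8.
Step 4: leaves = {4,7,8,10,11}. Remove smallest leaf 4, emit neighbor 9.
Step 5: leaves = {7,8,10,11}. Remove smallest leaf 7, emit neighbor 6.
Step 6: leaves = {8,10,11}. Remove smallest leaf 8, emit neighbor 5.
Step 7: leaves = {5,10,11}. Remove smallest leaf 5, emit neighbor 9.
Step 8: leaves = {10,11}. Remove smallest leaf 10, emit neighbor 6.
Step 9: leaves = {6,11}. Remove smallest leaf 6, emit neighbor 9.
Done: 2 vertices remain (9, 11). Sequence = [8 2 8 9 6 5 9 6 9]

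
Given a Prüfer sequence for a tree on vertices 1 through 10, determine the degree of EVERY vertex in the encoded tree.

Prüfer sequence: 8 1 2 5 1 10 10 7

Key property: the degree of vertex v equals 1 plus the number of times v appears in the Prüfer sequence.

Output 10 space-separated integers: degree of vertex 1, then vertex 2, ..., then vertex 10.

Answer: 3 2 1 1 2 1 2 2 1 3

Derivation:
p_1 = 8: count[8] becomes 1
p_2 = 1: count[1] becomes 1
p_3 = 2: count[2] becomes 1
p_4 = 5: count[5] becomes 1
p_5 = 1: count[1] becomes 2
p_6 = 10: count[10] becomes 1
p_7 = 10: count[10] becomes 2
p_8 = 7: count[7] becomes 1
Degrees (1 + count): deg[1]=1+2=3, deg[2]=1+1=2, deg[3]=1+0=1, deg[4]=1+0=1, deg[5]=1+1=2, deg[6]=1+0=1, deg[7]=1+1=2, deg[8]=1+1=2, deg[9]=1+0=1, deg[10]=1+2=3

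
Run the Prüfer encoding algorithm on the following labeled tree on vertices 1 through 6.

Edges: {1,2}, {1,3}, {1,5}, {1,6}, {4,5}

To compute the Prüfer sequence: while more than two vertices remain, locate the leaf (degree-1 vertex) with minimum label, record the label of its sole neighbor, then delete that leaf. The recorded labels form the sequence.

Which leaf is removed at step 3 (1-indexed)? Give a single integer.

Step 1: current leaves = {2,3,4,6}. Remove leaf 2 (neighbor: 1).
Step 2: current leaves = {3,4,6}. Remove leaf 3 (neighbor: 1).
Step 3: current leaves = {4,6}. Remove leaf 4 (neighbor: 5).

Answer: 4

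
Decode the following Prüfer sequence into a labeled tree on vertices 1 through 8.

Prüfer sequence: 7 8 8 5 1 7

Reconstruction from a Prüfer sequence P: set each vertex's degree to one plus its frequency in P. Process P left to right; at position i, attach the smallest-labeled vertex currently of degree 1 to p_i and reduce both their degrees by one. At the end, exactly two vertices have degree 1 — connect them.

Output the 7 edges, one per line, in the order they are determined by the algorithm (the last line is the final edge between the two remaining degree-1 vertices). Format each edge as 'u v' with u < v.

Answer: 2 7
3 8
4 8
5 6
1 5
1 7
7 8

Derivation:
Initial degrees: {1:2, 2:1, 3:1, 4:1, 5:2, 6:1, 7:3, 8:3}
Step 1: smallest deg-1 vertex = 2, p_1 = 7. Add edge {2,7}. Now deg[2]=0, deg[7]=2.
Step 2: smallest deg-1 vertex = 3, p_2 = 8. Add edge {3,8}. Now deg[3]=0, deg[8]=2.
Step 3: smallest deg-1 vertex = 4, p_3 = 8. Add edge {4,8}. Now deg[4]=0, deg[8]=1.
Step 4: smallest deg-1 vertex = 6, p_4 = 5. Add edge {5,6}. Now deg[6]=0, deg[5]=1.
Step 5: smallest deg-1 vertex = 5, p_5 = 1. Add edge {1,5}. Now deg[5]=0, deg[1]=1.
Step 6: smallest deg-1 vertex = 1, p_6 = 7. Add edge {1,7}. Now deg[1]=0, deg[7]=1.
Final: two remaining deg-1 vertices are 7, 8. Add edge {7,8}.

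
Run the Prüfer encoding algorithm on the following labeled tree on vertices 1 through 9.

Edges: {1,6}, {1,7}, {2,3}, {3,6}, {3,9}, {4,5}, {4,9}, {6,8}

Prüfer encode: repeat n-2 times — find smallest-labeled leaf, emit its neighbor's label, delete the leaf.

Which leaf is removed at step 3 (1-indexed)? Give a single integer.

Answer: 4

Derivation:
Step 1: current leaves = {2,5,7,8}. Remove leaf 2 (neighbor: 3).
Step 2: current leaves = {5,7,8}. Remove leaf 5 (neighbor: 4).
Step 3: current leaves = {4,7,8}. Remove leaf 4 (neighbor: 9).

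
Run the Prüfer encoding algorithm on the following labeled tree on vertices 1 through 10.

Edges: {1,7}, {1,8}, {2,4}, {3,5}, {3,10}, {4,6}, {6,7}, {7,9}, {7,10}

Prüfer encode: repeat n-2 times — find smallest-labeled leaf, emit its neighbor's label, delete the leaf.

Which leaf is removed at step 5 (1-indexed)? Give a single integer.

Step 1: current leaves = {2,5,8,9}. Remove leaf 2 (neighbor: 4).
Step 2: current leaves = {4,5,8,9}. Remove leaf 4 (neighbor: 6).
Step 3: current leaves = {5,6,8,9}. Remove leaf 5 (neighbor: 3).
Step 4: current leaves = {3,6,8,9}. Remove leaf 3 (neighbor: 10).
Step 5: current leaves = {6,8,9,10}. Remove leaf 6 (neighbor: 7).

Answer: 6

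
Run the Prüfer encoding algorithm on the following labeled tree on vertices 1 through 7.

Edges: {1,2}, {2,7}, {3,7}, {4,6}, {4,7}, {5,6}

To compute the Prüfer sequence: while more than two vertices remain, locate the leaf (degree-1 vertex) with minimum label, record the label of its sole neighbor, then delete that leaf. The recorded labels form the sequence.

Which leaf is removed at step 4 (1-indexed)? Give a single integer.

Step 1: current leaves = {1,3,5}. Remove leaf 1 (neighbor: 2).
Step 2: current leaves = {2,3,5}. Remove leaf 2 (neighbor: 7).
Step 3: current leaves = {3,5}. Remove leaf 3 (neighbor: 7).
Step 4: current leaves = {5,7}. Remove leaf 5 (neighbor: 6).

Answer: 5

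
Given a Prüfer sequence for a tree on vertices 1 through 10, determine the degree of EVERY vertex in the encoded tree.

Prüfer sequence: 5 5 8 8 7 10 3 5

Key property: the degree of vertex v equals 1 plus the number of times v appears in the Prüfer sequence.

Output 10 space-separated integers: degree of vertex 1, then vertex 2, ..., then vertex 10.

p_1 = 5: count[5] becomes 1
p_2 = 5: count[5] becomes 2
p_3 = 8: count[8] becomes 1
p_4 = 8: count[8] becomes 2
p_5 = 7: count[7] becomes 1
p_6 = 10: count[10] becomes 1
p_7 = 3: count[3] becomes 1
p_8 = 5: count[5] becomes 3
Degrees (1 + count): deg[1]=1+0=1, deg[2]=1+0=1, deg[3]=1+1=2, deg[4]=1+0=1, deg[5]=1+3=4, deg[6]=1+0=1, deg[7]=1+1=2, deg[8]=1+2=3, deg[9]=1+0=1, deg[10]=1+1=2

Answer: 1 1 2 1 4 1 2 3 1 2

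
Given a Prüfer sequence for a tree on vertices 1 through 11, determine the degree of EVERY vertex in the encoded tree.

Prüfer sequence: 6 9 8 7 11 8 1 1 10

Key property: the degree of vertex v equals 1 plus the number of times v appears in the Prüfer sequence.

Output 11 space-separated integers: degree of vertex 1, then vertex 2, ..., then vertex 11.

p_1 = 6: count[6] becomes 1
p_2 = 9: count[9] becomes 1
p_3 = 8: count[8] becomes 1
p_4 = 7: count[7] becomes 1
p_5 = 11: count[11] becomes 1
p_6 = 8: count[8] becomes 2
p_7 = 1: count[1] becomes 1
p_8 = 1: count[1] becomes 2
p_9 = 10: count[10] becomes 1
Degrees (1 + count): deg[1]=1+2=3, deg[2]=1+0=1, deg[3]=1+0=1, deg[4]=1+0=1, deg[5]=1+0=1, deg[6]=1+1=2, deg[7]=1+1=2, deg[8]=1+2=3, deg[9]=1+1=2, deg[10]=1+1=2, deg[11]=1+1=2

Answer: 3 1 1 1 1 2 2 3 2 2 2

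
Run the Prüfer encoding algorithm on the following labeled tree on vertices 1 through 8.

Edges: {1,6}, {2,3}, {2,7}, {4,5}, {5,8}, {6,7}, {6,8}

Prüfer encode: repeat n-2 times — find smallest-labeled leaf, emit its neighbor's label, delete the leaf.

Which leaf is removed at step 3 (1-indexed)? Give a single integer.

Step 1: current leaves = {1,3,4}. Remove leaf 1 (neighbor: 6).
Step 2: current leaves = {3,4}. Remove leaf 3 (neighbor: 2).
Step 3: current leaves = {2,4}. Remove leaf 2 (neighbor: 7).

Answer: 2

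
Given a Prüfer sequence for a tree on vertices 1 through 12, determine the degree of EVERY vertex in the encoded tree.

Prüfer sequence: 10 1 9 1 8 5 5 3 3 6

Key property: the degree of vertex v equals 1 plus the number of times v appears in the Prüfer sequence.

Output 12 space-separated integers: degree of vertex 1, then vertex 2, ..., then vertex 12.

Answer: 3 1 3 1 3 2 1 2 2 2 1 1

Derivation:
p_1 = 10: count[10] becomes 1
p_2 = 1: count[1] becomes 1
p_3 = 9: count[9] becomes 1
p_4 = 1: count[1] becomes 2
p_5 = 8: count[8] becomes 1
p_6 = 5: count[5] becomes 1
p_7 = 5: count[5] becomes 2
p_8 = 3: count[3] becomes 1
p_9 = 3: count[3] becomes 2
p_10 = 6: count[6] becomes 1
Degrees (1 + count): deg[1]=1+2=3, deg[2]=1+0=1, deg[3]=1+2=3, deg[4]=1+0=1, deg[5]=1+2=3, deg[6]=1+1=2, deg[7]=1+0=1, deg[8]=1+1=2, deg[9]=1+1=2, deg[10]=1+1=2, deg[11]=1+0=1, deg[12]=1+0=1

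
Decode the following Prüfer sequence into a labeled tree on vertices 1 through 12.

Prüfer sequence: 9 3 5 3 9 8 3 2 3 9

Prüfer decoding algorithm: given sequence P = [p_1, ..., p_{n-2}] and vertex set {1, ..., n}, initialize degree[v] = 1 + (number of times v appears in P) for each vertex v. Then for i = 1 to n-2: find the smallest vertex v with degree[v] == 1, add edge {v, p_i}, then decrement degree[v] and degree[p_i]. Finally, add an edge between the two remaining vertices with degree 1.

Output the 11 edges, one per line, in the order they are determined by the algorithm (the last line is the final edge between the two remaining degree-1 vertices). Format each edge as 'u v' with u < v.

Initial degrees: {1:1, 2:2, 3:5, 4:1, 5:2, 6:1, 7:1, 8:2, 9:4, 10:1, 11:1, 12:1}
Step 1: smallest deg-1 vertex = 1, p_1 = 9. Add edge {1,9}. Now deg[1]=0, deg[9]=3.
Step 2: smallest deg-1 vertex = 4, p_2 = 3. Add edge {3,4}. Now deg[4]=0, deg[3]=4.
Step 3: smallest deg-1 vertex = 6, p_3 = 5. Add edge {5,6}. Now deg[6]=0, deg[5]=1.
Step 4: smallest deg-1 vertex = 5, p_4 = 3. Add edge {3,5}. Now deg[5]=0, deg[3]=3.
Step 5: smallest deg-1 vertex = 7, p_5 = 9. Add edge {7,9}. Now deg[7]=0, deg[9]=2.
Step 6: smallest deg-1 vertex = 10, p_6 = 8. Add edge {8,10}. Now deg[10]=0, deg[8]=1.
Step 7: smallest deg-1 vertex = 8, p_7 = 3. Add edge {3,8}. Now deg[8]=0, deg[3]=2.
Step 8: smallest deg-1 vertex = 11, p_8 = 2. Add edge {2,11}. Now deg[11]=0, deg[2]=1.
Step 9: smallest deg-1 vertex = 2, p_9 = 3. Add edge {2,3}. Now deg[2]=0, deg[3]=1.
Step 10: smallest deg-1 vertex = 3, p_10 = 9. Add edge {3,9}. Now deg[3]=0, deg[9]=1.
Final: two remaining deg-1 vertices are 9, 12. Add edge {9,12}.

Answer: 1 9
3 4
5 6
3 5
7 9
8 10
3 8
2 11
2 3
3 9
9 12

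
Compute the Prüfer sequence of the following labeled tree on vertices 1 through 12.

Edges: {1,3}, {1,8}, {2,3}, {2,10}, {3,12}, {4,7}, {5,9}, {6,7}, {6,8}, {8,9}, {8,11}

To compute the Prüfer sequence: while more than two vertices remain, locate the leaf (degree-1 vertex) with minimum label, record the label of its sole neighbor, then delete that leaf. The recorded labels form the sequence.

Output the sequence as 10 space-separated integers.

Step 1: leaves = {4,5,10,11,12}. Remove smallest leaf 4, emit neighbor 7.
Step 2: leaves = {5,7,10,11,12}. Remove smallest leaf 5, emit neighbor 9.
Step 3: leaves = {7,9,10,11,12}. Remove smallest leaf 7, emit neighbor 6.
Step 4: leaves = {6,9,10,11,12}. Remove smallest leaf 6, emit neighbor 8.
Step 5: leaves = {9,10,11,12}. Remove smallest leaf 9, emit neighbor 8.
Step 6: leaves = {10,11,12}. Remove smallest leaf 10, emit neighbor 2.
Step 7: leaves = {2,11,12}. Remove smallest leaf 2, emit neighbor 3.
Step 8: leaves = {11,12}. Remove smallest leaf 11, emit neighbor 8.
Step 9: leaves = {8,12}. Remove smallest leaf 8, emit neighbor 1.
Step 10: leaves = {1,12}. Remove smallest leaf 1, emit neighbor 3.
Done: 2 vertices remain (3, 12). Sequence = [7 9 6 8 8 2 3 8 1 3]

Answer: 7 9 6 8 8 2 3 8 1 3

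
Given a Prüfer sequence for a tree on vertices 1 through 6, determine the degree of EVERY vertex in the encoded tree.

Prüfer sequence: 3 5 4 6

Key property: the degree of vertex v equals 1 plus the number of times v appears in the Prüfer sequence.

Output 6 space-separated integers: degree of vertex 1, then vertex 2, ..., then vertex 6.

p_1 = 3: count[3] becomes 1
p_2 = 5: count[5] becomes 1
p_3 = 4: count[4] becomes 1
p_4 = 6: count[6] becomes 1
Degrees (1 + count): deg[1]=1+0=1, deg[2]=1+0=1, deg[3]=1+1=2, deg[4]=1+1=2, deg[5]=1+1=2, deg[6]=1+1=2

Answer: 1 1 2 2 2 2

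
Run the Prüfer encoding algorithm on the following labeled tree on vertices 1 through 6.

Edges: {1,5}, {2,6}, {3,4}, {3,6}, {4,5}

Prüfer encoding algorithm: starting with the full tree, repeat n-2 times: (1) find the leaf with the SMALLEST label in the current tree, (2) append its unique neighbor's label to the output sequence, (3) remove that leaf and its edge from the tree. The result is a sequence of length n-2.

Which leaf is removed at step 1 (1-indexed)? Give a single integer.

Step 1: current leaves = {1,2}. Remove leaf 1 (neighbor: 5).

Answer: 1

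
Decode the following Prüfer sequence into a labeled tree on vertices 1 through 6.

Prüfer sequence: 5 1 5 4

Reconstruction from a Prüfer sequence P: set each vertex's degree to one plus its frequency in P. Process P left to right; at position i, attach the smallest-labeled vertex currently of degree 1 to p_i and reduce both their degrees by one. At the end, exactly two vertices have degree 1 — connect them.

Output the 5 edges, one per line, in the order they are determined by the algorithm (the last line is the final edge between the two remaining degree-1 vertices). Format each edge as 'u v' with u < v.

Initial degrees: {1:2, 2:1, 3:1, 4:2, 5:3, 6:1}
Step 1: smallest deg-1 vertex = 2, p_1 = 5. Add edge {2,5}. Now deg[2]=0, deg[5]=2.
Step 2: smallest deg-1 vertex = 3, p_2 = 1. Add edge {1,3}. Now deg[3]=0, deg[1]=1.
Step 3: smallest deg-1 vertex = 1, p_3 = 5. Add edge {1,5}. Now deg[1]=0, deg[5]=1.
Step 4: smallest deg-1 vertex = 5, p_4 = 4. Add edge {4,5}. Now deg[5]=0, deg[4]=1.
Final: two remaining deg-1 vertices are 4, 6. Add edge {4,6}.

Answer: 2 5
1 3
1 5
4 5
4 6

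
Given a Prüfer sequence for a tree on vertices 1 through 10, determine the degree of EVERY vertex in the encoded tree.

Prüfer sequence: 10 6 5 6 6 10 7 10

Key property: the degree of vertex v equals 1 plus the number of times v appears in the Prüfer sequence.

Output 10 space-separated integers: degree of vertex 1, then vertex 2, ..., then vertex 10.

Answer: 1 1 1 1 2 4 2 1 1 4

Derivation:
p_1 = 10: count[10] becomes 1
p_2 = 6: count[6] becomes 1
p_3 = 5: count[5] becomes 1
p_4 = 6: count[6] becomes 2
p_5 = 6: count[6] becomes 3
p_6 = 10: count[10] becomes 2
p_7 = 7: count[7] becomes 1
p_8 = 10: count[10] becomes 3
Degrees (1 + count): deg[1]=1+0=1, deg[2]=1+0=1, deg[3]=1+0=1, deg[4]=1+0=1, deg[5]=1+1=2, deg[6]=1+3=4, deg[7]=1+1=2, deg[8]=1+0=1, deg[9]=1+0=1, deg[10]=1+3=4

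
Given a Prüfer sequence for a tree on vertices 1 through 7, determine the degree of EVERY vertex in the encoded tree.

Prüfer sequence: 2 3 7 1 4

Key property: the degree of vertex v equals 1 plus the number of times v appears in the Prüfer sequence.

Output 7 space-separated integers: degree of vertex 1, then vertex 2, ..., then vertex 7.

Answer: 2 2 2 2 1 1 2

Derivation:
p_1 = 2: count[2] becomes 1
p_2 = 3: count[3] becomes 1
p_3 = 7: count[7] becomes 1
p_4 = 1: count[1] becomes 1
p_5 = 4: count[4] becomes 1
Degrees (1 + count): deg[1]=1+1=2, deg[2]=1+1=2, deg[3]=1+1=2, deg[4]=1+1=2, deg[5]=1+0=1, deg[6]=1+0=1, deg[7]=1+1=2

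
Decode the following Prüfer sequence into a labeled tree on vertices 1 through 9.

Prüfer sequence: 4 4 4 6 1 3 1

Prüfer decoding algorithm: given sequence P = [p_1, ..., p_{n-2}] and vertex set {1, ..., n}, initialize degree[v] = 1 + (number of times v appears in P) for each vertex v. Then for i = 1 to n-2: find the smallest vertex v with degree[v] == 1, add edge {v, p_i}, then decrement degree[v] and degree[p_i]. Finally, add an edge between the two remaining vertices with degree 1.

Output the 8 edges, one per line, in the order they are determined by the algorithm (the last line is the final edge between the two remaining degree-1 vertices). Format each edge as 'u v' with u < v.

Initial degrees: {1:3, 2:1, 3:2, 4:4, 5:1, 6:2, 7:1, 8:1, 9:1}
Step 1: smallest deg-1 vertex = 2, p_1 = 4. Add edge {2,4}. Now deg[2]=0, deg[4]=3.
Step 2: smallest deg-1 vertex = 5, p_2 = 4. Add edge {4,5}. Now deg[5]=0, deg[4]=2.
Step 3: smallest deg-1 vertex = 7, p_3 = 4. Add edge {4,7}. Now deg[7]=0, deg[4]=1.
Step 4: smallest deg-1 vertex = 4, p_4 = 6. Add edge {4,6}. Now deg[4]=0, deg[6]=1.
Step 5: smallest deg-1 vertex = 6, p_5 = 1. Add edge {1,6}. Now deg[6]=0, deg[1]=2.
Step 6: smallest deg-1 vertex = 8, p_6 = 3. Add edge {3,8}. Now deg[8]=0, deg[3]=1.
Step 7: smallest deg-1 vertex = 3, p_7 = 1. Add edge {1,3}. Now deg[3]=0, deg[1]=1.
Final: two remaining deg-1 vertices are 1, 9. Add edge {1,9}.

Answer: 2 4
4 5
4 7
4 6
1 6
3 8
1 3
1 9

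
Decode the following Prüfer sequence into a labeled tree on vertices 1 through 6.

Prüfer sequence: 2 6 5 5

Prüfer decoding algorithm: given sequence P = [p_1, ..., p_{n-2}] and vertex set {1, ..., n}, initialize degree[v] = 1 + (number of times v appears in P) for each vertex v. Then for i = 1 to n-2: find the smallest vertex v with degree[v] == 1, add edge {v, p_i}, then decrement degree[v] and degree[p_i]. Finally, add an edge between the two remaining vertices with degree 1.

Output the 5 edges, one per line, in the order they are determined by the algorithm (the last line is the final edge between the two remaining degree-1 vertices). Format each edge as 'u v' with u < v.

Answer: 1 2
2 6
3 5
4 5
5 6

Derivation:
Initial degrees: {1:1, 2:2, 3:1, 4:1, 5:3, 6:2}
Step 1: smallest deg-1 vertex = 1, p_1 = 2. Add edge {1,2}. Now deg[1]=0, deg[2]=1.
Step 2: smallest deg-1 vertex = 2, p_2 = 6. Add edge {2,6}. Now deg[2]=0, deg[6]=1.
Step 3: smallest deg-1 vertex = 3, p_3 = 5. Add edge {3,5}. Now deg[3]=0, deg[5]=2.
Step 4: smallest deg-1 vertex = 4, p_4 = 5. Add edge {4,5}. Now deg[4]=0, deg[5]=1.
Final: two remaining deg-1 vertices are 5, 6. Add edge {5,6}.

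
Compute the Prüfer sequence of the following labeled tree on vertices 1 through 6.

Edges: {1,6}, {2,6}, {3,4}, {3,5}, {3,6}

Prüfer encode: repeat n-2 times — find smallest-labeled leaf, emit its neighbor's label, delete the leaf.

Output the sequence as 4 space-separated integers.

Step 1: leaves = {1,2,4,5}. Remove smallest leaf 1, emit neighbor 6.
Step 2: leaves = {2,4,5}. Remove smallest leaf 2, emit neighbor 6.
Step 3: leaves = {4,5,6}. Remove smallest leaf 4, emit neighbor 3.
Step 4: leaves = {5,6}. Remove smallest leaf 5, emit neighbor 3.
Done: 2 vertices remain (3, 6). Sequence = [6 6 3 3]

Answer: 6 6 3 3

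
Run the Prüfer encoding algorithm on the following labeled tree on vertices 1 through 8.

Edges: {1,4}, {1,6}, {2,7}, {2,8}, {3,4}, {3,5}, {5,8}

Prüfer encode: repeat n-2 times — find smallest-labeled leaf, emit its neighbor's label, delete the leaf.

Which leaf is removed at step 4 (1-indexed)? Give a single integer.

Answer: 3

Derivation:
Step 1: current leaves = {6,7}. Remove leaf 6 (neighbor: 1).
Step 2: current leaves = {1,7}. Remove leaf 1 (neighbor: 4).
Step 3: current leaves = {4,7}. Remove leaf 4 (neighbor: 3).
Step 4: current leaves = {3,7}. Remove leaf 3 (neighbor: 5).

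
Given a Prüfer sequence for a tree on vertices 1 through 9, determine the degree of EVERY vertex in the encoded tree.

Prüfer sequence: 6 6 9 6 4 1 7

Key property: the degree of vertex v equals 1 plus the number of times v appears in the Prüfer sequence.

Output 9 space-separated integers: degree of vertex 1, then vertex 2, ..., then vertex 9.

Answer: 2 1 1 2 1 4 2 1 2

Derivation:
p_1 = 6: count[6] becomes 1
p_2 = 6: count[6] becomes 2
p_3 = 9: count[9] becomes 1
p_4 = 6: count[6] becomes 3
p_5 = 4: count[4] becomes 1
p_6 = 1: count[1] becomes 1
p_7 = 7: count[7] becomes 1
Degrees (1 + count): deg[1]=1+1=2, deg[2]=1+0=1, deg[3]=1+0=1, deg[4]=1+1=2, deg[5]=1+0=1, deg[6]=1+3=4, deg[7]=1+1=2, deg[8]=1+0=1, deg[9]=1+1=2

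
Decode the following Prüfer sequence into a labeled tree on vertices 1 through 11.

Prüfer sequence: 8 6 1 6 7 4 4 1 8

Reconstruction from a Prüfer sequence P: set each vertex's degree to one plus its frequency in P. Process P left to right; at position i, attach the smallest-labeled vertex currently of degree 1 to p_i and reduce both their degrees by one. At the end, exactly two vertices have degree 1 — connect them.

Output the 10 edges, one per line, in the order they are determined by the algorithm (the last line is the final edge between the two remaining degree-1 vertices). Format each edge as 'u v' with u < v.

Initial degrees: {1:3, 2:1, 3:1, 4:3, 5:1, 6:3, 7:2, 8:3, 9:1, 10:1, 11:1}
Step 1: smallest deg-1 vertex = 2, p_1 = 8. Add edge {2,8}. Now deg[2]=0, deg[8]=2.
Step 2: smallest deg-1 vertex = 3, p_2 = 6. Add edge {3,6}. Now deg[3]=0, deg[6]=2.
Step 3: smallest deg-1 vertex = 5, p_3 = 1. Add edge {1,5}. Now deg[5]=0, deg[1]=2.
Step 4: smallest deg-1 vertex = 9, p_4 = 6. Add edge {6,9}. Now deg[9]=0, deg[6]=1.
Step 5: smallest deg-1 vertex = 6, p_5 = 7. Add edge {6,7}. Now deg[6]=0, deg[7]=1.
Step 6: smallest deg-1 vertex = 7, p_6 = 4. Add edge {4,7}. Now deg[7]=0, deg[4]=2.
Step 7: smallest deg-1 vertex = 10, p_7 = 4. Add edge {4,10}. Now deg[10]=0, deg[4]=1.
Step 8: smallest deg-1 vertex = 4, p_8 = 1. Add edge {1,4}. Now deg[4]=0, deg[1]=1.
Step 9: smallest deg-1 vertex = 1, p_9 = 8. Add edge {1,8}. Now deg[1]=0, deg[8]=1.
Final: two remaining deg-1 vertices are 8, 11. Add edge {8,11}.

Answer: 2 8
3 6
1 5
6 9
6 7
4 7
4 10
1 4
1 8
8 11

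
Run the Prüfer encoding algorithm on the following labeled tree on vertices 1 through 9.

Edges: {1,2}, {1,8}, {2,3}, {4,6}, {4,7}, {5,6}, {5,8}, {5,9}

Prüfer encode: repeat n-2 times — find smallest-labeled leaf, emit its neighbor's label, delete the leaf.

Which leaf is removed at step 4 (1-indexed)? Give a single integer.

Step 1: current leaves = {3,7,9}. Remove leaf 3 (neighbor: 2).
Step 2: current leaves = {2,7,9}. Remove leaf 2 (neighbor: 1).
Step 3: current leaves = {1,7,9}. Remove leaf 1 (neighbor: 8).
Step 4: current leaves = {7,8,9}. Remove leaf 7 (neighbor: 4).

Answer: 7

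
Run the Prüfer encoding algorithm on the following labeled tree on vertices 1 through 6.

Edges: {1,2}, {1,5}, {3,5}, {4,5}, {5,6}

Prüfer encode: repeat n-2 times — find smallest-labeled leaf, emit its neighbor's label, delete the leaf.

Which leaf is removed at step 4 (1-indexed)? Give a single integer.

Answer: 4

Derivation:
Step 1: current leaves = {2,3,4,6}. Remove leaf 2 (neighbor: 1).
Step 2: current leaves = {1,3,4,6}. Remove leaf 1 (neighbor: 5).
Step 3: current leaves = {3,4,6}. Remove leaf 3 (neighbor: 5).
Step 4: current leaves = {4,6}. Remove leaf 4 (neighbor: 5).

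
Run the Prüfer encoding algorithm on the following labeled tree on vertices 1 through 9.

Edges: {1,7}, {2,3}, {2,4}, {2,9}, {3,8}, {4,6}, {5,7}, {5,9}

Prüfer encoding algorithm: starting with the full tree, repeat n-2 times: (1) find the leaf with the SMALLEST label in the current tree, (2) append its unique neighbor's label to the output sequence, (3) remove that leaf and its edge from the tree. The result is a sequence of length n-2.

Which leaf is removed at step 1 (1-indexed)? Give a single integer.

Answer: 1

Derivation:
Step 1: current leaves = {1,6,8}. Remove leaf 1 (neighbor: 7).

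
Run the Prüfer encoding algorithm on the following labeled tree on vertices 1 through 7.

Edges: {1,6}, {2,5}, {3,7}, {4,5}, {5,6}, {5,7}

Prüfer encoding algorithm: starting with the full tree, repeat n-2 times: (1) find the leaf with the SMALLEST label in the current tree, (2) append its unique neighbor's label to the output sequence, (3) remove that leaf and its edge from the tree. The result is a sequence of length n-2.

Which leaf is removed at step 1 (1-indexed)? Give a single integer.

Answer: 1

Derivation:
Step 1: current leaves = {1,2,3,4}. Remove leaf 1 (neighbor: 6).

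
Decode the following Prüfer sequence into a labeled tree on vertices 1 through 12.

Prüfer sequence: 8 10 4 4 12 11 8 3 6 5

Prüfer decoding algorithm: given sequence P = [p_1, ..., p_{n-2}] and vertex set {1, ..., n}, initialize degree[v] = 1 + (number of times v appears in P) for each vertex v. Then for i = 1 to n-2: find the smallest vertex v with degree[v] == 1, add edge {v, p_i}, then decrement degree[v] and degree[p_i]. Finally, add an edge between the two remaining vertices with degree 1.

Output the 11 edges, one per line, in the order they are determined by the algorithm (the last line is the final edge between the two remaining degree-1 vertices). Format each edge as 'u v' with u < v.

Answer: 1 8
2 10
4 7
4 9
4 12
10 11
8 11
3 8
3 6
5 6
5 12

Derivation:
Initial degrees: {1:1, 2:1, 3:2, 4:3, 5:2, 6:2, 7:1, 8:3, 9:1, 10:2, 11:2, 12:2}
Step 1: smallest deg-1 vertex = 1, p_1 = 8. Add edge {1,8}. Now deg[1]=0, deg[8]=2.
Step 2: smallest deg-1 vertex = 2, p_2 = 10. Add edge {2,10}. Now deg[2]=0, deg[10]=1.
Step 3: smallest deg-1 vertex = 7, p_3 = 4. Add edge {4,7}. Now deg[7]=0, deg[4]=2.
Step 4: smallest deg-1 vertex = 9, p_4 = 4. Add edge {4,9}. Now deg[9]=0, deg[4]=1.
Step 5: smallest deg-1 vertex = 4, p_5 = 12. Add edge {4,12}. Now deg[4]=0, deg[12]=1.
Step 6: smallest deg-1 vertex = 10, p_6 = 11. Add edge {10,11}. Now deg[10]=0, deg[11]=1.
Step 7: smallest deg-1 vertex = 11, p_7 = 8. Add edge {8,11}. Now deg[11]=0, deg[8]=1.
Step 8: smallest deg-1 vertex = 8, p_8 = 3. Add edge {3,8}. Now deg[8]=0, deg[3]=1.
Step 9: smallest deg-1 vertex = 3, p_9 = 6. Add edge {3,6}. Now deg[3]=0, deg[6]=1.
Step 10: smallest deg-1 vertex = 6, p_10 = 5. Add edge {5,6}. Now deg[6]=0, deg[5]=1.
Final: two remaining deg-1 vertices are 5, 12. Add edge {5,12}.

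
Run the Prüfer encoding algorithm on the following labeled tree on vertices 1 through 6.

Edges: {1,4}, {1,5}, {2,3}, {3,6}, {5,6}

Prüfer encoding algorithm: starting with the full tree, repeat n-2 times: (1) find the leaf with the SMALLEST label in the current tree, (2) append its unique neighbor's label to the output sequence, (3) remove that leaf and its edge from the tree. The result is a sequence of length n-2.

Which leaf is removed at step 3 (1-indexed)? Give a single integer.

Step 1: current leaves = {2,4}. Remove leaf 2 (neighbor: 3).
Step 2: current leaves = {3,4}. Remove leaf 3 (neighbor: 6).
Step 3: current leaves = {4,6}. Remove leaf 4 (neighbor: 1).

Answer: 4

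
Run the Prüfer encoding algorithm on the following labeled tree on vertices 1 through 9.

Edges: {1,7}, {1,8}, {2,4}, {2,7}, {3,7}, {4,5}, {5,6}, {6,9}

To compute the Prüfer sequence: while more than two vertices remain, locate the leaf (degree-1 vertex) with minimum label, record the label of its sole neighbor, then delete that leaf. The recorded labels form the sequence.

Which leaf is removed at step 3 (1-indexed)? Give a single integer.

Step 1: current leaves = {3,8,9}. Remove leaf 3 (neighbor: 7).
Step 2: current leaves = {8,9}. Remove leaf 8 (neighbor: 1).
Step 3: current leaves = {1,9}. Remove leaf 1 (neighbor: 7).

Answer: 1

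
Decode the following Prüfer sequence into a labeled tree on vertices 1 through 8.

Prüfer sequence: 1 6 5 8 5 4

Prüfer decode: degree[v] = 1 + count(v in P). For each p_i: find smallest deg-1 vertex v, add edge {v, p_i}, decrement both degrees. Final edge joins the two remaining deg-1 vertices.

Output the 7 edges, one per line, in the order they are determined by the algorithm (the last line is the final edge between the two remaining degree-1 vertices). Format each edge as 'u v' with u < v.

Initial degrees: {1:2, 2:1, 3:1, 4:2, 5:3, 6:2, 7:1, 8:2}
Step 1: smallest deg-1 vertex = 2, p_1 = 1. Add edge {1,2}. Now deg[2]=0, deg[1]=1.
Step 2: smallest deg-1 vertex = 1, p_2 = 6. Add edge {1,6}. Now deg[1]=0, deg[6]=1.
Step 3: smallest deg-1 vertex = 3, p_3 = 5. Add edge {3,5}. Now deg[3]=0, deg[5]=2.
Step 4: smallest deg-1 vertex = 6, p_4 = 8. Add edge {6,8}. Now deg[6]=0, deg[8]=1.
Step 5: smallest deg-1 vertex = 7, p_5 = 5. Add edge {5,7}. Now deg[7]=0, deg[5]=1.
Step 6: smallest deg-1 vertex = 5, p_6 = 4. Add edge {4,5}. Now deg[5]=0, deg[4]=1.
Final: two remaining deg-1 vertices are 4, 8. Add edge {4,8}.

Answer: 1 2
1 6
3 5
6 8
5 7
4 5
4 8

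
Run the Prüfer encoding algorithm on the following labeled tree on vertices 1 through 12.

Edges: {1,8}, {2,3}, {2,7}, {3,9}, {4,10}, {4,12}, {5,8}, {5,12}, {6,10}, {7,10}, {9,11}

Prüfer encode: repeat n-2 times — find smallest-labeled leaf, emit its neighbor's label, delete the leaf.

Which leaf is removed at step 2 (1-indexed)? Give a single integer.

Answer: 6

Derivation:
Step 1: current leaves = {1,6,11}. Remove leaf 1 (neighbor: 8).
Step 2: current leaves = {6,8,11}. Remove leaf 6 (neighbor: 10).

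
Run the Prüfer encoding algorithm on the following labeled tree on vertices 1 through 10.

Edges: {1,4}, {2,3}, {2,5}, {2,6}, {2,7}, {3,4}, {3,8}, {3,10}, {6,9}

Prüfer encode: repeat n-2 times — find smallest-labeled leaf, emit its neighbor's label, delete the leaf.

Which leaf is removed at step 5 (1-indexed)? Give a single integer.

Answer: 8

Derivation:
Step 1: current leaves = {1,5,7,8,9,10}. Remove leaf 1 (neighbor: 4).
Step 2: current leaves = {4,5,7,8,9,10}. Remove leaf 4 (neighbor: 3).
Step 3: current leaves = {5,7,8,9,10}. Remove leaf 5 (neighbor: 2).
Step 4: current leaves = {7,8,9,10}. Remove leaf 7 (neighbor: 2).
Step 5: current leaves = {8,9,10}. Remove leaf 8 (neighbor: 3).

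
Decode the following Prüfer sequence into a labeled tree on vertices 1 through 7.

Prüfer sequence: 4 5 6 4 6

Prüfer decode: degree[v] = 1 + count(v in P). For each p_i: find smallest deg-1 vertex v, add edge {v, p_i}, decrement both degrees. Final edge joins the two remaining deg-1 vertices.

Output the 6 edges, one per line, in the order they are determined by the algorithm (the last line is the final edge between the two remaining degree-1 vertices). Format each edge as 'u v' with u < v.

Initial degrees: {1:1, 2:1, 3:1, 4:3, 5:2, 6:3, 7:1}
Step 1: smallest deg-1 vertex = 1, p_1 = 4. Add edge {1,4}. Now deg[1]=0, deg[4]=2.
Step 2: smallest deg-1 vertex = 2, p_2 = 5. Add edge {2,5}. Now deg[2]=0, deg[5]=1.
Step 3: smallest deg-1 vertex = 3, p_3 = 6. Add edge {3,6}. Now deg[3]=0, deg[6]=2.
Step 4: smallest deg-1 vertex = 5, p_4 = 4. Add edge {4,5}. Now deg[5]=0, deg[4]=1.
Step 5: smallest deg-1 vertex = 4, p_5 = 6. Add edge {4,6}. Now deg[4]=0, deg[6]=1.
Final: two remaining deg-1 vertices are 6, 7. Add edge {6,7}.

Answer: 1 4
2 5
3 6
4 5
4 6
6 7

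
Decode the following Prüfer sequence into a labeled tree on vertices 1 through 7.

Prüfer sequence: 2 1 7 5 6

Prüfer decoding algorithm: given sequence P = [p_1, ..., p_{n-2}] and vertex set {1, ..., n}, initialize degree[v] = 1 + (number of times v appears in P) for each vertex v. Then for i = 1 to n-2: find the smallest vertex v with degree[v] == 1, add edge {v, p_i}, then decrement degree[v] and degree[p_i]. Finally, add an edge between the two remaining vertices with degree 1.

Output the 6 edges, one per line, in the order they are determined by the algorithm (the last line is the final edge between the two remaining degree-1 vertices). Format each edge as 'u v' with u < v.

Answer: 2 3
1 2
1 7
4 5
5 6
6 7

Derivation:
Initial degrees: {1:2, 2:2, 3:1, 4:1, 5:2, 6:2, 7:2}
Step 1: smallest deg-1 vertex = 3, p_1 = 2. Add edge {2,3}. Now deg[3]=0, deg[2]=1.
Step 2: smallest deg-1 vertex = 2, p_2 = 1. Add edge {1,2}. Now deg[2]=0, deg[1]=1.
Step 3: smallest deg-1 vertex = 1, p_3 = 7. Add edge {1,7}. Now deg[1]=0, deg[7]=1.
Step 4: smallest deg-1 vertex = 4, p_4 = 5. Add edge {4,5}. Now deg[4]=0, deg[5]=1.
Step 5: smallest deg-1 vertex = 5, p_5 = 6. Add edge {5,6}. Now deg[5]=0, deg[6]=1.
Final: two remaining deg-1 vertices are 6, 7. Add edge {6,7}.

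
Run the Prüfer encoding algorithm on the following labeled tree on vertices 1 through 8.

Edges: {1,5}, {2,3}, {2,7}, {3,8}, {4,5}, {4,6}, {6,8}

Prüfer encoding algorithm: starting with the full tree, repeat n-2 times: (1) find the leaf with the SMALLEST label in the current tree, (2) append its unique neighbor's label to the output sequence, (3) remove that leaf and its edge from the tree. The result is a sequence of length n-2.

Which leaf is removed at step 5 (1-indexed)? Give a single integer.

Step 1: current leaves = {1,7}. Remove leaf 1 (neighbor: 5).
Step 2: current leaves = {5,7}. Remove leaf 5 (neighbor: 4).
Step 3: current leaves = {4,7}. Remove leaf 4 (neighbor: 6).
Step 4: current leaves = {6,7}. Remove leaf 6 (neighbor: 8).
Step 5: current leaves = {7,8}. Remove leaf 7 (neighbor: 2).

Answer: 7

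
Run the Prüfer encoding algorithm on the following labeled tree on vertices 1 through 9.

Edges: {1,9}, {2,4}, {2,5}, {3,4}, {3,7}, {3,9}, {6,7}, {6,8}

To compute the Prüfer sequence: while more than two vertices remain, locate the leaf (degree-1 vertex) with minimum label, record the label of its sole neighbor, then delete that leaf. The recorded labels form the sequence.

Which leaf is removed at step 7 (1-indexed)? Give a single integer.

Step 1: current leaves = {1,5,8}. Remove leaf 1 (neighbor: 9).
Step 2: current leaves = {5,8,9}. Remove leaf 5 (neighbor: 2).
Step 3: current leaves = {2,8,9}. Remove leaf 2 (neighbor: 4).
Step 4: current leaves = {4,8,9}. Remove leaf 4 (neighbor: 3).
Step 5: current leaves = {8,9}. Remove leaf 8 (neighbor: 6).
Step 6: current leaves = {6,9}. Remove leaf 6 (neighbor: 7).
Step 7: current leaves = {7,9}. Remove leaf 7 (neighbor: 3).

Answer: 7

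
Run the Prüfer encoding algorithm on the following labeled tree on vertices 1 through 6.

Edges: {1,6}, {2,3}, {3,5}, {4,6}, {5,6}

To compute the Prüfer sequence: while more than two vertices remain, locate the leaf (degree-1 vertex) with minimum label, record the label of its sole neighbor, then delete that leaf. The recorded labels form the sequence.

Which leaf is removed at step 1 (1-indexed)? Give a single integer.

Step 1: current leaves = {1,2,4}. Remove leaf 1 (neighbor: 6).

Answer: 1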